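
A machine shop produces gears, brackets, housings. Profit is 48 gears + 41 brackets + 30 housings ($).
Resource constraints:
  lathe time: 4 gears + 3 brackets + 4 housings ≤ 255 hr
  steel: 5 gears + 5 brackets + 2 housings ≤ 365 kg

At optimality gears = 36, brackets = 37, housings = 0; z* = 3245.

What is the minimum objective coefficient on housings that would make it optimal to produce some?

36

Both lathe time and steel are binding at x*.
The binding rows give the dual system: 4·y_lathe time + 5·y_steel = 48 and 3·y_lathe time + 5·y_steel = 41.
This yields shadow prices y_lathe time = 7, y_steel = 4.
housings enters the basis when its profit ≥ yᵀa₃ = 7·4 + 4·2 = 36.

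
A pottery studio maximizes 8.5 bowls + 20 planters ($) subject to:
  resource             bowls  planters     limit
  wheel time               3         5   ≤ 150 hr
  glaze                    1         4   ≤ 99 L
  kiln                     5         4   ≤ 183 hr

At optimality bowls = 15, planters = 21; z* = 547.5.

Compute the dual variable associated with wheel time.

At the optimum: wheel time uses 150 of 150 (binding); glaze uses 99 of 99 (binding); kiln uses 159 of 183 (slack = 24).
Since kiln is not tight, its dual is 0.
Dual feasibility on the basic columns requires 3·y_wheel time + 1·y_glaze = 8.5, 5·y_wheel time + 4·y_glaze = 20.
Solving: y_wheel time = 2, y_glaze = 2.5.
Shadow price of wheel time = 2.

2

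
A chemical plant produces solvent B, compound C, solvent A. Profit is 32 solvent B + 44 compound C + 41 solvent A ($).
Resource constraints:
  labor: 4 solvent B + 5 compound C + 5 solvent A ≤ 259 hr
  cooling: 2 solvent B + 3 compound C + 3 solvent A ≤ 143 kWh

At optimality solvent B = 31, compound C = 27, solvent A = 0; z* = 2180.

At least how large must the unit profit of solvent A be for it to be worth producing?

44

At the optimum: labor uses 259 of 259 (binding); cooling uses 143 of 143 (binding).
The binding rows give the dual system: 4·y_labor + 2·y_cooling = 32 and 5·y_labor + 3·y_cooling = 44.
→ y_labor = 4 and y_cooling = 8.
solvent A enters the basis when its profit ≥ yᵀa₃ = 4·5 + 8·3 = 44.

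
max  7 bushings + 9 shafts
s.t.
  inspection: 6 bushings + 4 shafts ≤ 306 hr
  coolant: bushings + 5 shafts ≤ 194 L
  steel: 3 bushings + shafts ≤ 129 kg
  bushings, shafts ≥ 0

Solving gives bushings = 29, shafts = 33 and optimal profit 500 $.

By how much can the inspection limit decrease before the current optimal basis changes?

150.8

Binding constraints: inspection, coolant. The basis is B = [[6,4],[1,5]] with det 26.
Per unit decrease in inspection, x* moves by d = (-0.1923, 0.0385).
The basis stays optimal until bushings reaches 0; allowable decrease = 150.8 hr.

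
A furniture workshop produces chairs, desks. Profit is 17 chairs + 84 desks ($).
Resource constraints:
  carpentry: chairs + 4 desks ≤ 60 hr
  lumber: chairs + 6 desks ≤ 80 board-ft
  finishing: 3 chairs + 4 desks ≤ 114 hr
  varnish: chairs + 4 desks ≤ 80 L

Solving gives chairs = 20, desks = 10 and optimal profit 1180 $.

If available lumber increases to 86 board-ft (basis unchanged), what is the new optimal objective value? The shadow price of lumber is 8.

Δb = 6, so new z* = 1180 + (8)·(6) = 1180 + 48 = 1228.

1228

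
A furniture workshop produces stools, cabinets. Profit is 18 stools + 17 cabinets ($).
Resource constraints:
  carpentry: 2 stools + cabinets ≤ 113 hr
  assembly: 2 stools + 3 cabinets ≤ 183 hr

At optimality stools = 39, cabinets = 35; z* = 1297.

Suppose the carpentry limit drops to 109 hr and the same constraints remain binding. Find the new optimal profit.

At the optimum: carpentry uses 113 of 113 (binding); assembly uses 183 of 183 (binding).
From A_Bᵀ y = c: 2·y_carpentry + 2·y_assembly = 18; 1·y_carpentry + 3·y_assembly = 17.
This yields shadow prices y_carpentry = 5, y_assembly = 4.
Δz = y_carpentry·Δb = 5 × (-4) = -20, so new z* = 1297 − 20 = 1277.

1277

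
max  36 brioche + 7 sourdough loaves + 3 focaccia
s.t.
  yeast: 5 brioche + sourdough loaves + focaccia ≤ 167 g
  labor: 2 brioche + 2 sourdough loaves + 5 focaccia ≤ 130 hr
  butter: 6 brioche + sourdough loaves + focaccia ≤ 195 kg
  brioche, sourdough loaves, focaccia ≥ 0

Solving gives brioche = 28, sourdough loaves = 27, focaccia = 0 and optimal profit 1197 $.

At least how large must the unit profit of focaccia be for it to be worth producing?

7

Binding: yeast and butter. Non-binding: labor (20 unused).
Slack constraints have shadow price 0 (complementary slackness).
The binding rows give the dual system: 5·y_yeast + 6·y_butter = 36 and 1·y_yeast + 1·y_butter = 7.
Solving: y_yeast = 6, y_butter = 1.
focaccia enters the basis when its profit ≥ yᵀa₃ = 6·1 + 1·1 = 7.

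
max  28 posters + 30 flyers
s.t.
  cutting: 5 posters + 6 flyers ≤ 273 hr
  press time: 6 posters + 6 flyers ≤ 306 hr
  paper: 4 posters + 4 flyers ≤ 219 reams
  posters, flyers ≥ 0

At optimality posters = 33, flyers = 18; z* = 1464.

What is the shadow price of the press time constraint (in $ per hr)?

3

At the optimum: cutting uses 273 of 273 (binding); press time uses 306 of 306 (binding); paper uses 204 of 219 (slack = 15).
Slack constraints have shadow price 0 (complementary slackness).
Dual feasibility on the basic columns requires 5·y_cutting + 6·y_press time = 28, 6·y_cutting + 6·y_press time = 30.
Solving: y_cutting = 2, y_press time = 3.
Shadow price of press time = 3.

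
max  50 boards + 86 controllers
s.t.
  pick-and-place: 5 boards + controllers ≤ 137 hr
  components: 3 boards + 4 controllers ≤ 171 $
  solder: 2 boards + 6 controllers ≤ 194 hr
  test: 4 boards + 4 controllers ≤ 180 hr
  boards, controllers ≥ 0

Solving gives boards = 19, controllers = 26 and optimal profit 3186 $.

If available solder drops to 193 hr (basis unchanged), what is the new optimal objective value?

Binding: solder and test. Non-binding: pick-and-place (16 unused), components (10 unused).
Since pick-and-place, components are not tight, their duals are 0.
From A_Bᵀ y = c: 2·y_solder + 4·y_test = 50; 6·y_solder + 4·y_test = 86.
Solving: y_solder = 9, y_test = 8.
Δz = y_solder·Δb = 9 × (-1) = -9, so new z* = 3186 − 9 = 3177.

3177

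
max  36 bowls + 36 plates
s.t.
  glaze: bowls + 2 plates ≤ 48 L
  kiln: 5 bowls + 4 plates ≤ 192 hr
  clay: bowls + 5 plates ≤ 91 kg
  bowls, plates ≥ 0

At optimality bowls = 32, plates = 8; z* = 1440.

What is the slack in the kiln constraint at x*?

kiln used = 5·32 + 4·8 = 192; slack = 192 − 192 = 0.

0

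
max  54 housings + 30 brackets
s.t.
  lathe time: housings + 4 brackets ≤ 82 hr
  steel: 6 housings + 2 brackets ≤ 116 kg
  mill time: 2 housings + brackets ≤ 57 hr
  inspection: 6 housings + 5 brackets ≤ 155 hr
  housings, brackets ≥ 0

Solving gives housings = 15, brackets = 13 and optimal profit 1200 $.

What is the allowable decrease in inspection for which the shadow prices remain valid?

39

Binding constraints: steel, inspection. The basis is B = [[6,2],[6,5]] with det 18.
Per unit decrease in inspection, x* moves by d = (0.1111, -0.3333).
The basis stays optimal until brackets reaches 0; allowable decrease = 39 hr.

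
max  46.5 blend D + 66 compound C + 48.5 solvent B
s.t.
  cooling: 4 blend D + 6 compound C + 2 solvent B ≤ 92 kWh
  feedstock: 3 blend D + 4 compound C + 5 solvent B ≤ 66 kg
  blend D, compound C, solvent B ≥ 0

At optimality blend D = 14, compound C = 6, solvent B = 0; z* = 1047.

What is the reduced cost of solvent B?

At the optimum: cooling uses 92 of 92 (binding); feedstock uses 66 of 66 (binding).
From A_Bᵀ y = c: 4·y_cooling + 3·y_feedstock = 46.5; 6·y_cooling + 4·y_feedstock = 66.
Solving: y_cooling = 6, y_feedstock = 7.5.
Reduced cost of solvent B: c₃ − yᵀa₃ = 48.5 − (6·2 + 7.5·5) = 48.5 − 49.5 = -1.

-1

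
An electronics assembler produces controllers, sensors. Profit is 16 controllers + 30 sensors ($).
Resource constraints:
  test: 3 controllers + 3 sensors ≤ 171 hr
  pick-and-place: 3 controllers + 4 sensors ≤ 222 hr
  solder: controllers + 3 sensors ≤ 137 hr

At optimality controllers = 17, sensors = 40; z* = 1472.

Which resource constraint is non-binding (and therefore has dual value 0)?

pick-and-place

test: 171/171 (binding)
pick-and-place: 211/222 (slack 11)
solder: 137/137 (binding)
By complementary slackness, a constraint with positive slack has shadow price 0 → pick-and-place.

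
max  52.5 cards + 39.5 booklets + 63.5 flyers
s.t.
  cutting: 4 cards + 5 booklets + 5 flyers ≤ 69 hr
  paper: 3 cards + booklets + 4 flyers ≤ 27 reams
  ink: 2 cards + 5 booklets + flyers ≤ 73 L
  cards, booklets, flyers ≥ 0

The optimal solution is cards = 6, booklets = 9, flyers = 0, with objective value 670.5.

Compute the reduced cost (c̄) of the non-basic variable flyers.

-4.5

Check each constraint at x*: cutting 69/69 (tight); paper 27/27 (tight); ink 57/73 (slack 16).
By complementary slackness, y = 0 for the non-binding constraint.
Dual feasibility on the basic columns requires 4·y_cutting + 3·y_paper = 52.5, 5·y_cutting + 1·y_paper = 39.5.
→ y_cutting = 6 and y_paper = 9.5.
Reduced cost of flyers: c₃ − yᵀa₃ = 63.5 − (6·5 + 9.5·4) = 63.5 − 68 = -4.5.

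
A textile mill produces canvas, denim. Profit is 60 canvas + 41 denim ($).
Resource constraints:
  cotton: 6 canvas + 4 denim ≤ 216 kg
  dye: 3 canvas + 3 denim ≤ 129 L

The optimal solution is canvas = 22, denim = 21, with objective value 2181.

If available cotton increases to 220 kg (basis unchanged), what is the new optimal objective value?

Check each constraint at x*: cotton 216/216 (tight); dye 129/129 (tight).
Dual feasibility on the basic columns requires 6·y_cotton + 3·y_dye = 60, 4·y_cotton + 3·y_dye = 41.
→ y_cotton = 9.5 and y_dye = 1.
Δz = y_cotton·Δb = 9.5 × (4) = 38, so new z* = 2181 + 38 = 2219.

2219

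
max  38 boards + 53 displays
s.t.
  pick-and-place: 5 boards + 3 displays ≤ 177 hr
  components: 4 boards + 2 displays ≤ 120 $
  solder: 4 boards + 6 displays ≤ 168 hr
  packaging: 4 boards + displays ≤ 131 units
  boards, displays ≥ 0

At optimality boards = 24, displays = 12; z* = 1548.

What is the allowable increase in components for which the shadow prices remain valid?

18.4

Binding constraints: components, solder. The basis is B = [[4,2],[4,6]] with det 16.
Per unit increase in components, x* moves by d = (0.375, -0.25).
The basis stays optimal until packaging becomes binding; allowable increase = 18.4 $.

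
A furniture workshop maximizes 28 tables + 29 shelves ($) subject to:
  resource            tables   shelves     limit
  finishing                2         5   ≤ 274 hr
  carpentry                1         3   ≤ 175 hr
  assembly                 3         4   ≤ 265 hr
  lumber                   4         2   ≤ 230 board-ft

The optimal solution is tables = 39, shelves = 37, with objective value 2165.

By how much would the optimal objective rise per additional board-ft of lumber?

2.5

Binding: assembly and lumber. Non-binding: finishing (11 unused), carpentry (25 unused).
Since finishing, carpentry are not tight, their duals are 0.
The binding rows give the dual system: 3·y_assembly + 4·y_lumber = 28 and 4·y_assembly + 2·y_lumber = 29.
This yields shadow prices y_assembly = 6, y_lumber = 2.5.
Shadow price of lumber = 2.5.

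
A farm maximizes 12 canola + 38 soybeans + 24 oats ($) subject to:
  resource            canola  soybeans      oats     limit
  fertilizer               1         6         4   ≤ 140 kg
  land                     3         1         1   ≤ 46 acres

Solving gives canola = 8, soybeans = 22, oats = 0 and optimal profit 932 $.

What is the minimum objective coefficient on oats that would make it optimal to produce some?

26

Check each constraint at x*: fertilizer 140/140 (tight); land 46/46 (tight).
Dual feasibility on the basic columns requires 1·y_fertilizer + 3·y_land = 12, 6·y_fertilizer + 1·y_land = 38.
This yields shadow prices y_fertilizer = 6, y_land = 2.
oats enters the basis when its profit ≥ yᵀa₃ = 6·4 + 2·1 = 26.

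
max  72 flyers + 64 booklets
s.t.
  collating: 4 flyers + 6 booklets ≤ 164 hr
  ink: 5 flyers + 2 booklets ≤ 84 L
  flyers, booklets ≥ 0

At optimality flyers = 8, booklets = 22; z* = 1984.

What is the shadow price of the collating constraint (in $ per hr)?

At the optimum: collating uses 164 of 164 (binding); ink uses 84 of 84 (binding).
The binding rows give the dual system: 4·y_collating + 5·y_ink = 72 and 6·y_collating + 2·y_ink = 64.
→ y_collating = 8 and y_ink = 8.
Shadow price of collating = 8.

8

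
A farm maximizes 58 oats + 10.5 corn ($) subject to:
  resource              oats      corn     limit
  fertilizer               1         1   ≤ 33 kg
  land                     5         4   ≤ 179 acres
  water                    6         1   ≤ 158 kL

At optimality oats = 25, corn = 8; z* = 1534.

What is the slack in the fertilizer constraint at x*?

fertilizer used = 1·25 + 1·8 = 33; slack = 33 − 33 = 0.

0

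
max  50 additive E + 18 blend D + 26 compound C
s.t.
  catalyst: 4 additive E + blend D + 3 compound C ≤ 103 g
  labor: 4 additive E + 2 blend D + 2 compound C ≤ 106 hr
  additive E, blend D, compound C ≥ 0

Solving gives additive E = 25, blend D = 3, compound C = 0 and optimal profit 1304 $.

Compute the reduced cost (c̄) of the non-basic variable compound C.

-6

Check each constraint at x*: catalyst 103/103 (tight); labor 106/106 (tight).
From A_Bᵀ y = c: 4·y_catalyst + 4·y_labor = 50; 1·y_catalyst + 2·y_labor = 18.
Solving: y_catalyst = 7, y_labor = 5.5.
Reduced cost of compound C: c₃ − yᵀa₃ = 26 − (7·3 + 5.5·2) = 26 − 32 = -6.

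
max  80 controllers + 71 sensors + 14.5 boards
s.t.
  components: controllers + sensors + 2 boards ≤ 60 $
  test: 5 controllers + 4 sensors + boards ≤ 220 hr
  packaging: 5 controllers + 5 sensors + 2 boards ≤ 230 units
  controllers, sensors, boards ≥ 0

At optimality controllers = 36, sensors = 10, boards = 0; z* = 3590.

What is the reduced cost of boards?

-8.5

Check each constraint at x*: components 46/60 (slack 14); test 220/220 (tight); packaging 230/230 (tight).
Since components is not tight, its dual is 0.
Dual feasibility on the basic columns requires 5·y_test + 5·y_packaging = 80, 4·y_test + 5·y_packaging = 71.
This yields shadow prices y_test = 9, y_packaging = 7.
Reduced cost of boards: c₃ − yᵀa₃ = 14.5 − (9·1 + 7·2) = 14.5 − 23 = -8.5.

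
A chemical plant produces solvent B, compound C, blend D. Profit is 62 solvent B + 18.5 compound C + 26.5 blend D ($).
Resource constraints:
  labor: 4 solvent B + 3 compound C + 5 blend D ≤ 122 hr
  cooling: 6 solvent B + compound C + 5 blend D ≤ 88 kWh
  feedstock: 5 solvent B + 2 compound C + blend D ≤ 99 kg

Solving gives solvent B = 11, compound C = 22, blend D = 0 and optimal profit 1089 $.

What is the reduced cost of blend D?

-3

At the optimum: labor uses 110 of 122 (slack = 12); cooling uses 88 of 88 (binding); feedstock uses 99 of 99 (binding).
Since labor is not tight, its dual is 0.
The binding rows give the dual system: 6·y_cooling + 5·y_feedstock = 62 and 1·y_cooling + 2·y_feedstock = 18.5.
→ y_cooling = 4.5 and y_feedstock = 7.
Reduced cost of blend D: c₃ − yᵀa₃ = 26.5 − (4.5·5 + 7·1) = 26.5 − 29.5 = -3.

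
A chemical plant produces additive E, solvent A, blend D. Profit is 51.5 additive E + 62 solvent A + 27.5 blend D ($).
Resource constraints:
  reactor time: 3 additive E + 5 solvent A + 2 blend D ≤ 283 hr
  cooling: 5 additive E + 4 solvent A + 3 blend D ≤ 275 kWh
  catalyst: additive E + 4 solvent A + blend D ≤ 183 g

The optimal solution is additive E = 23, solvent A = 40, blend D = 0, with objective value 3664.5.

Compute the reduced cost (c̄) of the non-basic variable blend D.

-6

Binding: cooling and catalyst. Non-binding: reactor time (14 unused).
By complementary slackness, y = 0 for the non-binding constraint.
From A_Bᵀ y = c: 5·y_cooling + 1·y_catalyst = 51.5; 4·y_cooling + 4·y_catalyst = 62.
→ y_cooling = 9 and y_catalyst = 6.5.
Reduced cost of blend D: c₃ − yᵀa₃ = 27.5 − (9·3 + 6.5·1) = 27.5 − 33.5 = -6.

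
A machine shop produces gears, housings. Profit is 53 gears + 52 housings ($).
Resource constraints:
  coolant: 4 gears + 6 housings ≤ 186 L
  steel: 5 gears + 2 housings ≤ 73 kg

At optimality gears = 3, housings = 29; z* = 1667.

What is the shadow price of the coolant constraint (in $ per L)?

7

At the optimum: coolant uses 186 of 186 (binding); steel uses 73 of 73 (binding).
The binding rows give the dual system: 4·y_coolant + 5·y_steel = 53 and 6·y_coolant + 2·y_steel = 52.
→ y_coolant = 7 and y_steel = 5.
Shadow price of coolant = 7.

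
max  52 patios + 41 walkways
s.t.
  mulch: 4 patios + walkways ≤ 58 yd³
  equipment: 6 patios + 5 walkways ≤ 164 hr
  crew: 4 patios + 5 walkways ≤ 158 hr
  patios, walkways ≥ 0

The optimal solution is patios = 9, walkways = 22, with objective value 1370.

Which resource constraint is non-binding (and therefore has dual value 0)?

mulch: 58/58 (binding)
equipment: 164/164 (binding)
crew: 146/158 (slack 12)
By complementary slackness, a constraint with positive slack has shadow price 0 → crew.

crew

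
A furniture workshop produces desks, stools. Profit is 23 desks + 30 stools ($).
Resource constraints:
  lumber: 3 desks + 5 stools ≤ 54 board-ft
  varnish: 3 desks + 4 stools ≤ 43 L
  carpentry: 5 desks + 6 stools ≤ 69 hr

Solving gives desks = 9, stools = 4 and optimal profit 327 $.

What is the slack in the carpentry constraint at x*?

carpentry used = 5·9 + 6·4 = 69; slack = 69 − 69 = 0.

0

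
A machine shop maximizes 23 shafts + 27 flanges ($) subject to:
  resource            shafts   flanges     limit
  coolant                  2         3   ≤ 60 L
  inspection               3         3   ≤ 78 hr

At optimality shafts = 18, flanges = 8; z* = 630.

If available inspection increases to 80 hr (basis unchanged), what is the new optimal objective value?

640

Both coolant and inspection are binding at x*.
From A_Bᵀ y = c: 2·y_coolant + 3·y_inspection = 23; 3·y_coolant + 3·y_inspection = 27.
→ y_coolant = 4 and y_inspection = 5.
Δz = y_inspection·Δb = 5 × (2) = 10, so new z* = 630 + 10 = 640.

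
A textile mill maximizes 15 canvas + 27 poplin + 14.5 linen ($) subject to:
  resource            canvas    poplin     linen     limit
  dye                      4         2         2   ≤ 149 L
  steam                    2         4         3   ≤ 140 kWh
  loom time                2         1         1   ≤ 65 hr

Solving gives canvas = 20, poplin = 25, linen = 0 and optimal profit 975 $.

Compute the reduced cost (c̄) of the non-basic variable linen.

Binding: steam and loom time. Non-binding: dye (19 unused).
Since dye is not tight, its dual is 0.
The binding rows give the dual system: 2·y_steam + 2·y_loom time = 15 and 4·y_steam + 1·y_loom time = 27.
→ y_steam = 6.5 and y_loom time = 1.
Reduced cost of linen: c₃ − yᵀa₃ = 14.5 − (6.5·3 + 1·1) = 14.5 − 20.5 = -6.

-6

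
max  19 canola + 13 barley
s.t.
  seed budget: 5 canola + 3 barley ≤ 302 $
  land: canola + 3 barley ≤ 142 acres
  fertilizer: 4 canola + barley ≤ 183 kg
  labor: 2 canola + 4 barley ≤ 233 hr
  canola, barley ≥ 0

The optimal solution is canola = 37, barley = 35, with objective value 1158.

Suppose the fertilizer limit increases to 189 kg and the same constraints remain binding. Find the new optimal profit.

Binding: land and fertilizer. Non-binding: seed budget (12 unused), labor (19 unused).
Slack constraints have shadow price 0 (complementary slackness).
Dual feasibility on the basic columns requires 1·y_land + 4·y_fertilizer = 19, 3·y_land + 1·y_fertilizer = 13.
Solving: y_land = 3, y_fertilizer = 4.
Δz = y_fertilizer·Δb = 4 × (6) = 24, so new z* = 1158 + 24 = 1182.

1182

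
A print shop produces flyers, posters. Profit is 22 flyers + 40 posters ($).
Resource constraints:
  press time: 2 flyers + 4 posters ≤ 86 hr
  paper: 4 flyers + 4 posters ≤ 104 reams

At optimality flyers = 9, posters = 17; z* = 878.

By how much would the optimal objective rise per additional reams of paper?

1

Check each constraint at x*: press time 86/86 (tight); paper 104/104 (tight).
The binding rows give the dual system: 2·y_press time + 4·y_paper = 22 and 4·y_press time + 4·y_paper = 40.
Solving: y_press time = 9, y_paper = 1.
Shadow price of paper = 1.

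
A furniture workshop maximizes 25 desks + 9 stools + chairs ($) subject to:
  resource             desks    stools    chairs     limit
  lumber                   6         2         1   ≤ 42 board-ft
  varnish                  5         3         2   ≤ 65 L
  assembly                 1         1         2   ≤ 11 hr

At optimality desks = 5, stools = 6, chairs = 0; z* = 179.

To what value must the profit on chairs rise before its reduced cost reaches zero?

Check each constraint at x*: lumber 42/42 (tight); varnish 43/65 (slack 22); assembly 11/11 (tight).
Slack constraints have shadow price 0 (complementary slackness).
The binding rows give the dual system: 6·y_lumber + 1·y_assembly = 25 and 2·y_lumber + 1·y_assembly = 9.
Solving: y_lumber = 4, y_assembly = 1.
chairs enters the basis when its profit ≥ yᵀa₃ = 4·1 + 1·2 = 6.

6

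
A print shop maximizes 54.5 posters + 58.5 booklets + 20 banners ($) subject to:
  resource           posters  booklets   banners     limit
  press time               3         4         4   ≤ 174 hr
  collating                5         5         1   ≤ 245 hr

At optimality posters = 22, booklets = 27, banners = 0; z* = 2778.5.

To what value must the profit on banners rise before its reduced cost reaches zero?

At the optimum: press time uses 174 of 174 (binding); collating uses 245 of 245 (binding).
From A_Bᵀ y = c: 3·y_press time + 5·y_collating = 54.5; 4·y_press time + 5·y_collating = 58.5.
→ y_press time = 4 and y_collating = 8.5.
banners enters the basis when its profit ≥ yᵀa₃ = 4·4 + 8.5·1 = 24.5.

24.5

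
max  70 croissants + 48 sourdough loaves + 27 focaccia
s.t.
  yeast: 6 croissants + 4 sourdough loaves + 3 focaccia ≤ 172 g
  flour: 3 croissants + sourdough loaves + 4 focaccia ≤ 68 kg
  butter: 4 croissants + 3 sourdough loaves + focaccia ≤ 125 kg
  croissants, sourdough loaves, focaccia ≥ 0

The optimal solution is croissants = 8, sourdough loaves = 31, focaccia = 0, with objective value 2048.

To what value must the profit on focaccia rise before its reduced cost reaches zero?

31

Check each constraint at x*: yeast 172/172 (tight); flour 55/68 (slack 13); butter 125/125 (tight).
By complementary slackness, y = 0 for the non-binding constraint.
Dual feasibility on the basic columns requires 6·y_yeast + 4·y_butter = 70, 4·y_yeast + 3·y_butter = 48.
This yields shadow prices y_yeast = 9, y_butter = 4.
focaccia enters the basis when its profit ≥ yᵀa₃ = 9·3 + 4·1 = 31.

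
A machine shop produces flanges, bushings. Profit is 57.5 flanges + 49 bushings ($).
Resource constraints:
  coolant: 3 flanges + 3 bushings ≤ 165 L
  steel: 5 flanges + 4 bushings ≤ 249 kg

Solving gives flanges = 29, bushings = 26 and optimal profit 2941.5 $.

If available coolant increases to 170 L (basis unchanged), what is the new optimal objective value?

Check each constraint at x*: coolant 165/165 (tight); steel 249/249 (tight).
Dual feasibility on the basic columns requires 3·y_coolant + 5·y_steel = 57.5, 3·y_coolant + 4·y_steel = 49.
Solving: y_coolant = 5, y_steel = 8.5.
Δz = y_coolant·Δb = 5 × (5) = 25, so new z* = 2941.5 + 25 = 2966.5.

2966.5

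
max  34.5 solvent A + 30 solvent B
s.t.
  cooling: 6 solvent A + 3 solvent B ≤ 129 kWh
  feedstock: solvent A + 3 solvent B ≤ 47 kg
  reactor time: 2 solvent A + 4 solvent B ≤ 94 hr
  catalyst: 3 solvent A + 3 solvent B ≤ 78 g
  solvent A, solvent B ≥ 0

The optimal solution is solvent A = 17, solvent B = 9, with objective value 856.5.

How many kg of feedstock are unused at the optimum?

feedstock used = 1·17 + 3·9 = 44; slack = 47 − 44 = 3.

3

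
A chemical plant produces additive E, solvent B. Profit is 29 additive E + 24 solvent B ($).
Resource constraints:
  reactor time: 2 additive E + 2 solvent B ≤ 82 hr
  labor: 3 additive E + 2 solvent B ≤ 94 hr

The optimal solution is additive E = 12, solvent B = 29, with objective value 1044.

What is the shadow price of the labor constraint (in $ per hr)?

Both reactor time and labor are binding at x*.
The binding rows give the dual system: 2·y_reactor time + 3·y_labor = 29 and 2·y_reactor time + 2·y_labor = 24.
Solving: y_reactor time = 7, y_labor = 5.
Shadow price of labor = 5.

5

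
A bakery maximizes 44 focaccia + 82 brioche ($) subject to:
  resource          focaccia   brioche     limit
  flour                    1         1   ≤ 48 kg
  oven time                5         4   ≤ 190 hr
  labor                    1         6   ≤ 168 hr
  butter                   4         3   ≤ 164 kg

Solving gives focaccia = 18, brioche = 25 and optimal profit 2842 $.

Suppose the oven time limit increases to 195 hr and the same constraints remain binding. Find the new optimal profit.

At the optimum: flour uses 43 of 48 (slack = 5); oven time uses 190 of 190 (binding); labor uses 168 of 168 (binding); butter uses 147 of 164 (slack = 17).
By complementary slackness, y = 0 for the non-binding constraints.
From A_Bᵀ y = c: 5·y_oven time + 1·y_labor = 44; 4·y_oven time + 6·y_labor = 82.
→ y_oven time = 7 and y_labor = 9.
Δz = y_oven time·Δb = 7 × (5) = 35, so new z* = 2842 + 35 = 2877.

2877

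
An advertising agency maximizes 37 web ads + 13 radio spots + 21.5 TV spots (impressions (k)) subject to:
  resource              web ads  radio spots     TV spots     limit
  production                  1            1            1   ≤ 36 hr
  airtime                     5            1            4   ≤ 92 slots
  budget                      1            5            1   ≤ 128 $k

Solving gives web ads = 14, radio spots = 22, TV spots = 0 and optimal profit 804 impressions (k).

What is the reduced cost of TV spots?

Binding: production and airtime. Non-binding: budget (4 unused).
By complementary slackness, y = 0 for the non-binding constraint.
The binding rows give the dual system: 1·y_production + 5·y_airtime = 37 and 1·y_production + 1·y_airtime = 13.
This yields shadow prices y_production = 7, y_airtime = 6.
Reduced cost of TV spots: c₃ − yᵀa₃ = 21.5 − (7·1 + 6·4) = 21.5 − 31 = -9.5.

-9.5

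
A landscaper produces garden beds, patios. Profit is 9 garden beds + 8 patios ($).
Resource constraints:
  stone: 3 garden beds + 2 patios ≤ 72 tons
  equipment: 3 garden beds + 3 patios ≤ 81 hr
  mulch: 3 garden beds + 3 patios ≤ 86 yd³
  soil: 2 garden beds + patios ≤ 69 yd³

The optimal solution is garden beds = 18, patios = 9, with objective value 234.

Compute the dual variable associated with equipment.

Binding: stone and equipment. Non-binding: mulch (5 unused), soil (24 unused).
By complementary slackness, y = 0 for the non-binding constraints.
From A_Bᵀ y = c: 3·y_stone + 3·y_equipment = 9; 2·y_stone + 3·y_equipment = 8.
Solving: y_stone = 1, y_equipment = 2.
Shadow price of equipment = 2.

2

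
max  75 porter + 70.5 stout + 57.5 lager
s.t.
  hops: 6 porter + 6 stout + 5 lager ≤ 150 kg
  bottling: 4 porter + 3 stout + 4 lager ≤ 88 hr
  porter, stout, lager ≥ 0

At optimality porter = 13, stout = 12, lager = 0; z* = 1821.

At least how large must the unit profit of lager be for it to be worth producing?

65.5

Both hops and bottling are binding at x*.
From A_Bᵀ y = c: 6·y_hops + 4·y_bottling = 75; 6·y_hops + 3·y_bottling = 70.5.
This yields shadow prices y_hops = 9.5, y_bottling = 4.5.
lager enters the basis when its profit ≥ yᵀa₃ = 9.5·5 + 4.5·4 = 65.5.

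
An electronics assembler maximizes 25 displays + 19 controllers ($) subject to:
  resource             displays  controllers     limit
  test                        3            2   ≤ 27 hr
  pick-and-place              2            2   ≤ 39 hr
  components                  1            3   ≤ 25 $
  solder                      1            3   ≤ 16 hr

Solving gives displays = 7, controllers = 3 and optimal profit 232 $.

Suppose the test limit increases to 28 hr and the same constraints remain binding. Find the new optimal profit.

Check each constraint at x*: test 27/27 (tight); pick-and-place 20/39 (slack 19); components 16/25 (slack 9); solder 16/16 (tight).
Since pick-and-place, components are not tight, their duals are 0.
Dual feasibility on the basic columns requires 3·y_test + 1·y_solder = 25, 2·y_test + 3·y_solder = 19.
→ y_test = 8 and y_solder = 1.
Δz = y_test·Δb = 8 × (1) = 8, so new z* = 232 + 8 = 240.

240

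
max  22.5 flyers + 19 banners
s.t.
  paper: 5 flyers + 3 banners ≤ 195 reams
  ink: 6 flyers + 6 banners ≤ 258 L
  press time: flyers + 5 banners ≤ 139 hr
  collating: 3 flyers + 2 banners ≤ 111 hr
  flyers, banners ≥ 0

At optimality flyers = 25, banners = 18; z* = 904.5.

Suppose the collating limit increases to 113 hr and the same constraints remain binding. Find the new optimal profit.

911.5

Check each constraint at x*: paper 179/195 (slack 16); ink 258/258 (tight); press time 115/139 (slack 24); collating 111/111 (tight).
Since paper, press time are not tight, their duals are 0.
Dual feasibility on the basic columns requires 6·y_ink + 3·y_collating = 22.5, 6·y_ink + 2·y_collating = 19.
→ y_ink = 2 and y_collating = 3.5.
Δz = y_collating·Δb = 3.5 × (2) = 7, so new z* = 904.5 + 7 = 911.5.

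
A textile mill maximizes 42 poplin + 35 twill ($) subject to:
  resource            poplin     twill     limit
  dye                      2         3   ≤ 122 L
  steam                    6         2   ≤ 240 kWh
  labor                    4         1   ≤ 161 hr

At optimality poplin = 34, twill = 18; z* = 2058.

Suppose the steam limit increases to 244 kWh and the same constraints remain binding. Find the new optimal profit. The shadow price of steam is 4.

2074

Δb = 4, so new z* = 2058 + (4)·(4) = 2058 + 16 = 2074.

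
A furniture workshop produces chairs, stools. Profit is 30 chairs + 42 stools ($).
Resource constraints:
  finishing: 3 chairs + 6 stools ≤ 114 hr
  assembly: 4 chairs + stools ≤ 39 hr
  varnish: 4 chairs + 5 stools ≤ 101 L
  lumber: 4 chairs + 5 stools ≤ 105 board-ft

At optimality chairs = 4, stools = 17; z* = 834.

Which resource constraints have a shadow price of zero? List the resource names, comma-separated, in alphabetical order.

assembly, lumber

finishing: 114/114 (binding)
assembly: 33/39 (slack 6)
varnish: 101/101 (binding)
lumber: 101/105 (slack 4)
By complementary slackness, a constraint with positive slack has shadow price 0 → assembly, lumber.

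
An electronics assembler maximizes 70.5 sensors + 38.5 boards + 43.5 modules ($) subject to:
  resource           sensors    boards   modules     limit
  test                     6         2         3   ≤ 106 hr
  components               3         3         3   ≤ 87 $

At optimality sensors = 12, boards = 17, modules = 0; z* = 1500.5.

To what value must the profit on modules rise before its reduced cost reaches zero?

46.5

Both test and components are binding at x*.
Dual feasibility on the basic columns requires 6·y_test + 3·y_components = 70.5, 2·y_test + 3·y_components = 38.5.
Solving: y_test = 8, y_components = 7.5.
modules enters the basis when its profit ≥ yᵀa₃ = 8·3 + 7.5·3 = 46.5.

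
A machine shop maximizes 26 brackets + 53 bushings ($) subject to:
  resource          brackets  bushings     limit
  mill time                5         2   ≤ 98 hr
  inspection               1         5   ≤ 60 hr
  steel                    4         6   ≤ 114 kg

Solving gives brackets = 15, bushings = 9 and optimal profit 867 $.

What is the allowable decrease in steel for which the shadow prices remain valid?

Binding constraints: inspection, steel. The basis is B = [[1,5],[4,6]] with det -14.
Per unit decrease in steel, x* moves by d = (-0.3571, 0.0714).
The basis stays optimal until brackets reaches 0; allowable decrease = 42 kg.

42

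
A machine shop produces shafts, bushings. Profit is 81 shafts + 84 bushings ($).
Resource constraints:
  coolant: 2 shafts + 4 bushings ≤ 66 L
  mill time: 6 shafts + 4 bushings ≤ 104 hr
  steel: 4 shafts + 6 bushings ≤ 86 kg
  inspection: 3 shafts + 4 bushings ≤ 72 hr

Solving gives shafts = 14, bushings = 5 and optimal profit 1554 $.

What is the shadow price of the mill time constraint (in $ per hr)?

At the optimum: coolant uses 48 of 66 (slack = 18); mill time uses 104 of 104 (binding); steel uses 86 of 86 (binding); inspection uses 62 of 72 (slack = 10).
Slack constraints have shadow price 0 (complementary slackness).
From A_Bᵀ y = c: 6·y_mill time + 4·y_steel = 81; 4·y_mill time + 6·y_steel = 84.
This yields shadow prices y_mill time = 7.5, y_steel = 9.
Shadow price of mill time = 7.5.

7.5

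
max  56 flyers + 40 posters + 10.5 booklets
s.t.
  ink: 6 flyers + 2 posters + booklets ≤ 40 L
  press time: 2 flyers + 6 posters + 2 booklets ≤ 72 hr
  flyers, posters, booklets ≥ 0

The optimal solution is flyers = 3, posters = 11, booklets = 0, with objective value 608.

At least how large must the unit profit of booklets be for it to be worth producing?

Check each constraint at x*: ink 40/40 (tight); press time 72/72 (tight).
From A_Bᵀ y = c: 6·y_ink + 2·y_press time = 56; 2·y_ink + 6·y_press time = 40.
→ y_ink = 8 and y_press time = 4.
booklets enters the basis when its profit ≥ yᵀa₃ = 8·1 + 4·2 = 16.

16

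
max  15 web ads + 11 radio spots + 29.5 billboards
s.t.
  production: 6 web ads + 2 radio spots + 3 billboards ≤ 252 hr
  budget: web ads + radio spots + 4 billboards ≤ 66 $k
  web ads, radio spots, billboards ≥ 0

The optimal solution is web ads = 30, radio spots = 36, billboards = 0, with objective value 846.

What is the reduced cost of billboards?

At the optimum: production uses 252 of 252 (binding); budget uses 66 of 66 (binding).
From A_Bᵀ y = c: 6·y_production + 1·y_budget = 15; 2·y_production + 1·y_budget = 11.
→ y_production = 1 and y_budget = 9.
Reduced cost of billboards: c₃ − yᵀa₃ = 29.5 − (1·3 + 9·4) = 29.5 − 39 = -9.5.

-9.5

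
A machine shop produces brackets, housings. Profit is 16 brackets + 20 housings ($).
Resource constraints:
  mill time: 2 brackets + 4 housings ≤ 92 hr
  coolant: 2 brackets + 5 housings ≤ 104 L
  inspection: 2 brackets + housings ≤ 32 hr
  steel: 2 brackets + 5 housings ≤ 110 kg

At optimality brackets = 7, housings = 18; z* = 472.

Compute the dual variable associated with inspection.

5

Binding: coolant and inspection. Non-binding: mill time (6 unused), steel (6 unused).
By complementary slackness, y = 0 for the non-binding constraints.
The binding rows give the dual system: 2·y_coolant + 2·y_inspection = 16 and 5·y_coolant + 1·y_inspection = 20.
Solving: y_coolant = 3, y_inspection = 5.
Shadow price of inspection = 5.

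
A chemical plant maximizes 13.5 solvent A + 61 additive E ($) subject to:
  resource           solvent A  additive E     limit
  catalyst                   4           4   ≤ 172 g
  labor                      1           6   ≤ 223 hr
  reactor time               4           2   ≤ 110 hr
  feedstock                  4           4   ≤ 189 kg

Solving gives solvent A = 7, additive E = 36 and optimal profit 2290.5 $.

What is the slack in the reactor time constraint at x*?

10

reactor time used = 4·7 + 2·36 = 100; slack = 110 − 100 = 10.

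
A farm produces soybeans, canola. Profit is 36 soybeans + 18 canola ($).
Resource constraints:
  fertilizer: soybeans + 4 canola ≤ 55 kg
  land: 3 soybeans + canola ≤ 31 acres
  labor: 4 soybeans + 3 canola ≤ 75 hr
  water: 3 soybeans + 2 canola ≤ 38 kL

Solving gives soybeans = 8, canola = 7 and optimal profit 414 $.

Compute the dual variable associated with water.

At the optimum: fertilizer uses 36 of 55 (slack = 19); land uses 31 of 31 (binding); labor uses 53 of 75 (slack = 22); water uses 38 of 38 (binding).
Slack constraints have shadow price 0 (complementary slackness).
The binding rows give the dual system: 3·y_land + 3·y_water = 36 and 1·y_land + 2·y_water = 18.
This yields shadow prices y_land = 6, y_water = 6.
Shadow price of water = 6.

6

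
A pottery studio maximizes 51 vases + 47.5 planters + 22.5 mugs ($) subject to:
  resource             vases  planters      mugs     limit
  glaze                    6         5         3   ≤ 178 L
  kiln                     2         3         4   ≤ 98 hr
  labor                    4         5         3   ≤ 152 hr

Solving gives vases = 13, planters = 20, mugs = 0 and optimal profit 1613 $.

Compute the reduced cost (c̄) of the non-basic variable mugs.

At the optimum: glaze uses 178 of 178 (binding); kiln uses 86 of 98 (slack = 12); labor uses 152 of 152 (binding).
Since kiln is not tight, its dual is 0.
The binding rows give the dual system: 6·y_glaze + 4·y_labor = 51 and 5·y_glaze + 5·y_labor = 47.5.
Solving: y_glaze = 6.5, y_labor = 3.
Reduced cost of mugs: c₃ − yᵀa₃ = 22.5 − (6.5·3 + 3·3) = 22.5 − 28.5 = -6.

-6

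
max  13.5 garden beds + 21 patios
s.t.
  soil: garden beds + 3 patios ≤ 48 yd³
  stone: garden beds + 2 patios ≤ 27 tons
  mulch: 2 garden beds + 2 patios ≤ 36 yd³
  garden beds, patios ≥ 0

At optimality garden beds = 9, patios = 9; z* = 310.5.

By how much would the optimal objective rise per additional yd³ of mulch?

3

At the optimum: soil uses 36 of 48 (slack = 12); stone uses 27 of 27 (binding); mulch uses 36 of 36 (binding).
Since soil is not tight, its dual is 0.
The binding rows give the dual system: 1·y_stone + 2·y_mulch = 13.5 and 2·y_stone + 2·y_mulch = 21.
This yields shadow prices y_stone = 7.5, y_mulch = 3.
Shadow price of mulch = 3.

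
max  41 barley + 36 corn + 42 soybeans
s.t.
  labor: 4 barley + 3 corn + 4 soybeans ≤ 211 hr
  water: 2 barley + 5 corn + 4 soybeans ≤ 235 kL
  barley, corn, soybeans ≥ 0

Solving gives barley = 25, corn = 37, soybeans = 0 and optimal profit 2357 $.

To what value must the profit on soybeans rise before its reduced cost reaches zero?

Both labor and water are binding at x*.
The binding rows give the dual system: 4·y_labor + 2·y_water = 41 and 3·y_labor + 5·y_water = 36.
Solving: y_labor = 9.5, y_water = 1.5.
soybeans enters the basis when its profit ≥ yᵀa₃ = 9.5·4 + 1.5·4 = 44.

44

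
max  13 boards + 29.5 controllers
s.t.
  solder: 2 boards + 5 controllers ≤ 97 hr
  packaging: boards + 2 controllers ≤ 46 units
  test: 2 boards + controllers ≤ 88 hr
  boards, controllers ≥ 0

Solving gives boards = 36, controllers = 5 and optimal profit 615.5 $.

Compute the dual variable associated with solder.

Check each constraint at x*: solder 97/97 (tight); packaging 46/46 (tight); test 77/88 (slack 11).
Since test is not tight, its dual is 0.
The binding rows give the dual system: 2·y_solder + 1·y_packaging = 13 and 5·y_solder + 2·y_packaging = 29.5.
→ y_solder = 3.5 and y_packaging = 6.
Shadow price of solder = 3.5.

3.5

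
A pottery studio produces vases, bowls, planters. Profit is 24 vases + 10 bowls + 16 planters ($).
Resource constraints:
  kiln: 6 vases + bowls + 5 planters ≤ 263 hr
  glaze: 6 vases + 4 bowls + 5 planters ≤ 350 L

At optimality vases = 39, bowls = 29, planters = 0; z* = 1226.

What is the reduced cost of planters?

-4

Check each constraint at x*: kiln 263/263 (tight); glaze 350/350 (tight).
Dual feasibility on the basic columns requires 6·y_kiln + 6·y_glaze = 24, 1·y_kiln + 4·y_glaze = 10.
Solving: y_kiln = 2, y_glaze = 2.
Reduced cost of planters: c₃ − yᵀa₃ = 16 − (2·5 + 2·5) = 16 − 20 = -4.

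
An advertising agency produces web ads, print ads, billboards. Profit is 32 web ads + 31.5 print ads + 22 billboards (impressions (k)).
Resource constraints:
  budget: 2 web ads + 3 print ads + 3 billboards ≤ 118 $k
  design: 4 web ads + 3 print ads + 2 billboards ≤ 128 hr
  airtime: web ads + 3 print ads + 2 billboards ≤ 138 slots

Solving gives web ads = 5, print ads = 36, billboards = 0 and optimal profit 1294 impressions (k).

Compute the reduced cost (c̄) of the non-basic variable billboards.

-4

At the optimum: budget uses 118 of 118 (binding); design uses 128 of 128 (binding); airtime uses 113 of 138 (slack = 25).
Slack constraints have shadow price 0 (complementary slackness).
The binding rows give the dual system: 2·y_budget + 4·y_design = 32 and 3·y_budget + 3·y_design = 31.5.
This yields shadow prices y_budget = 5, y_design = 5.5.
Reduced cost of billboards: c₃ − yᵀa₃ = 22 − (5·3 + 5.5·2) = 22 − 26 = -4.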